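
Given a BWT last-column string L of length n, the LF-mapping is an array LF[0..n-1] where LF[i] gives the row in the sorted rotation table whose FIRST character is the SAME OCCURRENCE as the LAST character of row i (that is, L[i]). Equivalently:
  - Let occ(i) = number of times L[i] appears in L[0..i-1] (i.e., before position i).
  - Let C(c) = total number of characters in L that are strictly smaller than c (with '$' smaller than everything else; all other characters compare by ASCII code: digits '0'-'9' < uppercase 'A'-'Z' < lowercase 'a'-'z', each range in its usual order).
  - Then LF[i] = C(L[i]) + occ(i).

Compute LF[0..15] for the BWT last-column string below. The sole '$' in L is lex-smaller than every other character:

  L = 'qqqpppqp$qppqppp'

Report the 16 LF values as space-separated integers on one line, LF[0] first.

Answer: 10 11 12 1 2 3 13 4 0 14 5 6 15 7 8 9

Derivation:
Char counts: '$':1, 'p':9, 'q':6
C (first-col start): C('$')=0, C('p')=1, C('q')=10
L[0]='q': occ=0, LF[0]=C('q')+0=10+0=10
L[1]='q': occ=1, LF[1]=C('q')+1=10+1=11
L[2]='q': occ=2, LF[2]=C('q')+2=10+2=12
L[3]='p': occ=0, LF[3]=C('p')+0=1+0=1
L[4]='p': occ=1, LF[4]=C('p')+1=1+1=2
L[5]='p': occ=2, LF[5]=C('p')+2=1+2=3
L[6]='q': occ=3, LF[6]=C('q')+3=10+3=13
L[7]='p': occ=3, LF[7]=C('p')+3=1+3=4
L[8]='$': occ=0, LF[8]=C('$')+0=0+0=0
L[9]='q': occ=4, LF[9]=C('q')+4=10+4=14
L[10]='p': occ=4, LF[10]=C('p')+4=1+4=5
L[11]='p': occ=5, LF[11]=C('p')+5=1+5=6
L[12]='q': occ=5, LF[12]=C('q')+5=10+5=15
L[13]='p': occ=6, LF[13]=C('p')+6=1+6=7
L[14]='p': occ=7, LF[14]=C('p')+7=1+7=8
L[15]='p': occ=8, LF[15]=C('p')+8=1+8=9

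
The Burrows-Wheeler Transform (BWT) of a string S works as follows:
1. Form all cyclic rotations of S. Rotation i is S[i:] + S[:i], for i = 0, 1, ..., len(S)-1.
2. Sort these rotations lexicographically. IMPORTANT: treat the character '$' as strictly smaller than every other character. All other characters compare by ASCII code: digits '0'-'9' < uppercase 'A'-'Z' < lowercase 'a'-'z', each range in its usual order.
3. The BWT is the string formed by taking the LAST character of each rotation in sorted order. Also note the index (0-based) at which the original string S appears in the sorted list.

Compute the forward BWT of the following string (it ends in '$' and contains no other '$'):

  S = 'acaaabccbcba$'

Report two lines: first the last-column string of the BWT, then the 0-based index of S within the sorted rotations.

Answer: abcaa$ccaabcb
5

Derivation:
All 13 rotations (rotation i = S[i:]+S[:i]):
  rot[0] = acaaabccbcba$
  rot[1] = caaabccbcba$a
  rot[2] = aaabccbcba$ac
  rot[3] = aabccbcba$aca
  rot[4] = abccbcba$acaa
  rot[5] = bccbcba$acaaa
  rot[6] = ccbcba$acaaab
  rot[7] = cbcba$acaaabc
  rot[8] = bcba$acaaabcc
  rot[9] = cba$acaaabccb
  rot[10] = ba$acaaabccbc
  rot[11] = a$acaaabccbcb
  rot[12] = $acaaabccbcba
Sorted (with $ < everything):
  sorted[0] = $acaaabccbcba  (last char: 'a')
  sorted[1] = a$acaaabccbcb  (last char: 'b')
  sorted[2] = aaabccbcba$ac  (last char: 'c')
  sorted[3] = aabccbcba$aca  (last char: 'a')
  sorted[4] = abccbcba$acaa  (last char: 'a')
  sorted[5] = acaaabccbcba$  (last char: '$')
  sorted[6] = ba$acaaabccbc  (last char: 'c')
  sorted[7] = bcba$acaaabcc  (last char: 'c')
  sorted[8] = bccbcba$acaaa  (last char: 'a')
  sorted[9] = caaabccbcba$a  (last char: 'a')
  sorted[10] = cba$acaaabccb  (last char: 'b')
  sorted[11] = cbcba$acaaabc  (last char: 'c')
  sorted[12] = ccbcba$acaaab  (last char: 'b')
Last column: abcaa$ccaabcb
Original string S is at sorted index 5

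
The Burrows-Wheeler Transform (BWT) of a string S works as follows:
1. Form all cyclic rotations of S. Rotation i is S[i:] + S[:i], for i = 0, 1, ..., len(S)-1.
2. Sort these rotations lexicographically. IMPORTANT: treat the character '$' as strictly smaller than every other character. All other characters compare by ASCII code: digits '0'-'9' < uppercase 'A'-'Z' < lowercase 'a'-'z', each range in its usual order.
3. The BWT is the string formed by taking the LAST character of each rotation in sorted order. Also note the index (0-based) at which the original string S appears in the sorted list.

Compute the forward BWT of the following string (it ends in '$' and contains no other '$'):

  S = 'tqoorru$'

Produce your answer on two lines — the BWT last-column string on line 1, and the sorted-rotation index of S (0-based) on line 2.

Answer: uqotor$r
6

Derivation:
All 8 rotations (rotation i = S[i:]+S[:i]):
  rot[0] = tqoorru$
  rot[1] = qoorru$t
  rot[2] = oorru$tq
  rot[3] = orru$tqo
  rot[4] = rru$tqoo
  rot[5] = ru$tqoor
  rot[6] = u$tqoorr
  rot[7] = $tqoorru
Sorted (with $ < everything):
  sorted[0] = $tqoorru  (last char: 'u')
  sorted[1] = oorru$tq  (last char: 'q')
  sorted[2] = orru$tqo  (last char: 'o')
  sorted[3] = qoorru$t  (last char: 't')
  sorted[4] = rru$tqoo  (last char: 'o')
  sorted[5] = ru$tqoor  (last char: 'r')
  sorted[6] = tqoorru$  (last char: '$')
  sorted[7] = u$tqoorr  (last char: 'r')
Last column: uqotor$r
Original string S is at sorted index 6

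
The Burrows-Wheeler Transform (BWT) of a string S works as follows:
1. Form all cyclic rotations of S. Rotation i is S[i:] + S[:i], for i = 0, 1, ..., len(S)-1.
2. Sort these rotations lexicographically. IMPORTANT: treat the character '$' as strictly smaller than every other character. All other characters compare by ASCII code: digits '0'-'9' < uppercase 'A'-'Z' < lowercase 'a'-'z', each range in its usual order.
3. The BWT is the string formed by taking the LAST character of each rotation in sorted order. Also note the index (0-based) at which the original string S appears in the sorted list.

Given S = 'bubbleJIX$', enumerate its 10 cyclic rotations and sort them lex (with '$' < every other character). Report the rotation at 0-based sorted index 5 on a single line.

All 10 rotations (rotation i = S[i:]+S[:i]):
  rot[0] = bubbleJIX$
  rot[1] = ubbleJIX$b
  rot[2] = bbleJIX$bu
  rot[3] = bleJIX$bub
  rot[4] = leJIX$bubb
  rot[5] = eJIX$bubbl
  rot[6] = JIX$bubble
  rot[7] = IX$bubbleJ
  rot[8] = X$bubbleJI
  rot[9] = $bubbleJIX
Sorted (with $ < everything):
  sorted[0] = $bubbleJIX
  sorted[1] = IX$bubbleJ
  sorted[2] = JIX$bubble
  sorted[3] = X$bubbleJI
  sorted[4] = bbleJIX$bu
  sorted[5] = bleJIX$bub
  sorted[6] = bubbleJIX$
  sorted[7] = eJIX$bubbl
  sorted[8] = leJIX$bubb
  sorted[9] = ubbleJIX$b
sorted[5] = bleJIX$bub

Answer: bleJIX$bub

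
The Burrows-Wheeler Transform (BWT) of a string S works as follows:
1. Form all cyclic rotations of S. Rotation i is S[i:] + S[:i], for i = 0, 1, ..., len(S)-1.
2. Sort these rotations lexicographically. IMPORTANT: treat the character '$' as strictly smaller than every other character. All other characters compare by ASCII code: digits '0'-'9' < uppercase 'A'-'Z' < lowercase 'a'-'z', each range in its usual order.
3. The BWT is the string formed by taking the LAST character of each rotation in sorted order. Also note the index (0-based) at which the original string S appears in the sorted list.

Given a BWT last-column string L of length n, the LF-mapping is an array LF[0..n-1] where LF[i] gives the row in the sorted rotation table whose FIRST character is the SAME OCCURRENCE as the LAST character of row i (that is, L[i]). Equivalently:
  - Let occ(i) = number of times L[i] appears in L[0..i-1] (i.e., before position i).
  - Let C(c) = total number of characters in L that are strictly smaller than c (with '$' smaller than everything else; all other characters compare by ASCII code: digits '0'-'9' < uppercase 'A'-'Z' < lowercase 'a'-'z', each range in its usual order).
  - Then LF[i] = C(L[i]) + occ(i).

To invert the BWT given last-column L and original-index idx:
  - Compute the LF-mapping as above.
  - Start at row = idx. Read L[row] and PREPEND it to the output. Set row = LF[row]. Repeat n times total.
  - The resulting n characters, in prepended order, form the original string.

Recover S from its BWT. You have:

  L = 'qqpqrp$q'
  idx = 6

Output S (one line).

LF mapping: 3 4 1 5 7 2 0 6
Walk LF starting at row 6, prepending L[row]:
  step 1: row=6, L[6]='$', prepend. Next row=LF[6]=0
  step 2: row=0, L[0]='q', prepend. Next row=LF[0]=3
  step 3: row=3, L[3]='q', prepend. Next row=LF[3]=5
  step 4: row=5, L[5]='p', prepend. Next row=LF[5]=2
  step 5: row=2, L[2]='p', prepend. Next row=LF[2]=1
  step 6: row=1, L[1]='q', prepend. Next row=LF[1]=4
  step 7: row=4, L[4]='r', prepend. Next row=LF[4]=7
  step 8: row=7, L[7]='q', prepend. Next row=LF[7]=6
Reversed output: qrqppqq$

Answer: qrqppqq$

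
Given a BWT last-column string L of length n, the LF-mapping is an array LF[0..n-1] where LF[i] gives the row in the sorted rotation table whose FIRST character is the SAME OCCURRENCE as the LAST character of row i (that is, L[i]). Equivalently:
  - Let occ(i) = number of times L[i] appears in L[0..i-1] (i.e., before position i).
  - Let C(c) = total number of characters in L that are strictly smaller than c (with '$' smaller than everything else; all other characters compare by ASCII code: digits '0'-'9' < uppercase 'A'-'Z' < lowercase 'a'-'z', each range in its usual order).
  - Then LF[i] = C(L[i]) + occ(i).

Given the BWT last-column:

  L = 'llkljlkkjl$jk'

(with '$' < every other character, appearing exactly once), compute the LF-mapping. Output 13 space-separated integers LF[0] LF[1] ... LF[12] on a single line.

Char counts: '$':1, 'j':3, 'k':4, 'l':5
C (first-col start): C('$')=0, C('j')=1, C('k')=4, C('l')=8
L[0]='l': occ=0, LF[0]=C('l')+0=8+0=8
L[1]='l': occ=1, LF[1]=C('l')+1=8+1=9
L[2]='k': occ=0, LF[2]=C('k')+0=4+0=4
L[3]='l': occ=2, LF[3]=C('l')+2=8+2=10
L[4]='j': occ=0, LF[4]=C('j')+0=1+0=1
L[5]='l': occ=3, LF[5]=C('l')+3=8+3=11
L[6]='k': occ=1, LF[6]=C('k')+1=4+1=5
L[7]='k': occ=2, LF[7]=C('k')+2=4+2=6
L[8]='j': occ=1, LF[8]=C('j')+1=1+1=2
L[9]='l': occ=4, LF[9]=C('l')+4=8+4=12
L[10]='$': occ=0, LF[10]=C('$')+0=0+0=0
L[11]='j': occ=2, LF[11]=C('j')+2=1+2=3
L[12]='k': occ=3, LF[12]=C('k')+3=4+3=7

Answer: 8 9 4 10 1 11 5 6 2 12 0 3 7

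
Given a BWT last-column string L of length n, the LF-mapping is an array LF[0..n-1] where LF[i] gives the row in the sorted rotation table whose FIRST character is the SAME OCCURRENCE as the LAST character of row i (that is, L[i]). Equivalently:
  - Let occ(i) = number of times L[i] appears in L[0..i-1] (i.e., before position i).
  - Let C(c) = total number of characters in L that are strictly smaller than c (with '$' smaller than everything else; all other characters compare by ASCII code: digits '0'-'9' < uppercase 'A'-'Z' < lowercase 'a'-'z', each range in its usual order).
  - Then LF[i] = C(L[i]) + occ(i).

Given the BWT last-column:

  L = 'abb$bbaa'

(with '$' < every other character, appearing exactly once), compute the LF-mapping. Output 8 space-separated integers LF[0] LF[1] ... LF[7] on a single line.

Char counts: '$':1, 'a':3, 'b':4
C (first-col start): C('$')=0, C('a')=1, C('b')=4
L[0]='a': occ=0, LF[0]=C('a')+0=1+0=1
L[1]='b': occ=0, LF[1]=C('b')+0=4+0=4
L[2]='b': occ=1, LF[2]=C('b')+1=4+1=5
L[3]='$': occ=0, LF[3]=C('$')+0=0+0=0
L[4]='b': occ=2, LF[4]=C('b')+2=4+2=6
L[5]='b': occ=3, LF[5]=C('b')+3=4+3=7
L[6]='a': occ=1, LF[6]=C('a')+1=1+1=2
L[7]='a': occ=2, LF[7]=C('a')+2=1+2=3

Answer: 1 4 5 0 6 7 2 3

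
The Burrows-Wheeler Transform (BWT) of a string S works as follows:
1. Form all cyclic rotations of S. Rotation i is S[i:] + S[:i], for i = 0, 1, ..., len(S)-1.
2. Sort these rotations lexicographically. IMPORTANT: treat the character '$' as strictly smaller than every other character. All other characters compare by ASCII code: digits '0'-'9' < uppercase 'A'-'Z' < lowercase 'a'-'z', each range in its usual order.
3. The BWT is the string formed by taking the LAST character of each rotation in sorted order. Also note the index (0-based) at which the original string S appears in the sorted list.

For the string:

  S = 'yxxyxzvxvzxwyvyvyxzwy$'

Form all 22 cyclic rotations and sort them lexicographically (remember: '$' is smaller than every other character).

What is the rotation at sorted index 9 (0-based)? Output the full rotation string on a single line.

All 22 rotations (rotation i = S[i:]+S[:i]):
  rot[0] = yxxyxzvxvzxwyvyvyxzwy$
  rot[1] = xxyxzvxvzxwyvyvyxzwy$y
  rot[2] = xyxzvxvzxwyvyvyxzwy$yx
  rot[3] = yxzvxvzxwyvyvyxzwy$yxx
  rot[4] = xzvxvzxwyvyvyxzwy$yxxy
  rot[5] = zvxvzxwyvyvyxzwy$yxxyx
  rot[6] = vxvzxwyvyvyxzwy$yxxyxz
  rot[7] = xvzxwyvyvyxzwy$yxxyxzv
  rot[8] = vzxwyvyvyxzwy$yxxyxzvx
  rot[9] = zxwyvyvyxzwy$yxxyxzvxv
  rot[10] = xwyvyvyxzwy$yxxyxzvxvz
  rot[11] = wyvyvyxzwy$yxxyxzvxvzx
  rot[12] = yvyvyxzwy$yxxyxzvxvzxw
  rot[13] = vyvyxzwy$yxxyxzvxvzxwy
  rot[14] = yvyxzwy$yxxyxzvxvzxwyv
  rot[15] = vyxzwy$yxxyxzvxvzxwyvy
  rot[16] = yxzwy$yxxyxzvxvzxwyvyv
  rot[17] = xzwy$yxxyxzvxvzxwyvyvy
  rot[18] = zwy$yxxyxzvxvzxwyvyvyx
  rot[19] = wy$yxxyxzvxvzxwyvyvyxz
  rot[20] = y$yxxyxzvxvzxwyvyvyxzw
  rot[21] = $yxxyxzvxvzxwyvyvyxzwy
Sorted (with $ < everything):
  sorted[0] = $yxxyxzvxvzxwyvyvyxzwy
  sorted[1] = vxvzxwyvyvyxzwy$yxxyxz
  sorted[2] = vyvyxzwy$yxxyxzvxvzxwy
  sorted[3] = vyxzwy$yxxyxzvxvzxwyvy
  sorted[4] = vzxwyvyvyxzwy$yxxyxzvx
  sorted[5] = wy$yxxyxzvxvzxwyvyvyxz
  sorted[6] = wyvyvyxzwy$yxxyxzvxvzx
  sorted[7] = xvzxwyvyvyxzwy$yxxyxzv
  sorted[8] = xwyvyvyxzwy$yxxyxzvxvz
  sorted[9] = xxyxzvxvzxwyvyvyxzwy$y
  sorted[10] = xyxzvxvzxwyvyvyxzwy$yx
  sorted[11] = xzvxvzxwyvyvyxzwy$yxxy
  sorted[12] = xzwy$yxxyxzvxvzxwyvyvy
  sorted[13] = y$yxxyxzvxvzxwyvyvyxzw
  sorted[14] = yvyvyxzwy$yxxyxzvxvzxw
  sorted[15] = yvyxzwy$yxxyxzvxvzxwyv
  sorted[16] = yxxyxzvxvzxwyvyvyxzwy$
  sorted[17] = yxzvxvzxwyvyvyxzwy$yxx
  sorted[18] = yxzwy$yxxyxzvxvzxwyvyv
  sorted[19] = zvxvzxwyvyvyxzwy$yxxyx
  sorted[20] = zwy$yxxyxzvxvzxwyvyvyx
  sorted[21] = zxwyvyvyxzwy$yxxyxzvxv
sorted[9] = xxyxzvxvzxwyvyvyxzwy$y

Answer: xxyxzvxvzxwyvyvyxzwy$y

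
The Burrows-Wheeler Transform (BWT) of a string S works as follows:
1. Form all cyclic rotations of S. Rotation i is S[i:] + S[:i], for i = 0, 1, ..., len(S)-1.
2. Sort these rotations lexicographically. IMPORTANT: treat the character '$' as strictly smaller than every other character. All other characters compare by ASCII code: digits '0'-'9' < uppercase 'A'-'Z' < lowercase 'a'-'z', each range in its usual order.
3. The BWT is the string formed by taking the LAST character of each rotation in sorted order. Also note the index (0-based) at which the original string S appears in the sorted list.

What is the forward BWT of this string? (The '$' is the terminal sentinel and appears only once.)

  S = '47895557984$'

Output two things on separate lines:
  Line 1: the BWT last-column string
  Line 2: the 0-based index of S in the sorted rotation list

Answer: 48$955459787
2

Derivation:
All 12 rotations (rotation i = S[i:]+S[:i]):
  rot[0] = 47895557984$
  rot[1] = 7895557984$4
  rot[2] = 895557984$47
  rot[3] = 95557984$478
  rot[4] = 5557984$4789
  rot[5] = 557984$47895
  rot[6] = 57984$478955
  rot[7] = 7984$4789555
  rot[8] = 984$47895557
  rot[9] = 84$478955579
  rot[10] = 4$4789555798
  rot[11] = $47895557984
Sorted (with $ < everything):
  sorted[0] = $47895557984  (last char: '4')
  sorted[1] = 4$4789555798  (last char: '8')
  sorted[2] = 47895557984$  (last char: '$')
  sorted[3] = 5557984$4789  (last char: '9')
  sorted[4] = 557984$47895  (last char: '5')
  sorted[5] = 57984$478955  (last char: '5')
  sorted[6] = 7895557984$4  (last char: '4')
  sorted[7] = 7984$4789555  (last char: '5')
  sorted[8] = 84$478955579  (last char: '9')
  sorted[9] = 895557984$47  (last char: '7')
  sorted[10] = 95557984$478  (last char: '8')
  sorted[11] = 984$47895557  (last char: '7')
Last column: 48$955459787
Original string S is at sorted index 2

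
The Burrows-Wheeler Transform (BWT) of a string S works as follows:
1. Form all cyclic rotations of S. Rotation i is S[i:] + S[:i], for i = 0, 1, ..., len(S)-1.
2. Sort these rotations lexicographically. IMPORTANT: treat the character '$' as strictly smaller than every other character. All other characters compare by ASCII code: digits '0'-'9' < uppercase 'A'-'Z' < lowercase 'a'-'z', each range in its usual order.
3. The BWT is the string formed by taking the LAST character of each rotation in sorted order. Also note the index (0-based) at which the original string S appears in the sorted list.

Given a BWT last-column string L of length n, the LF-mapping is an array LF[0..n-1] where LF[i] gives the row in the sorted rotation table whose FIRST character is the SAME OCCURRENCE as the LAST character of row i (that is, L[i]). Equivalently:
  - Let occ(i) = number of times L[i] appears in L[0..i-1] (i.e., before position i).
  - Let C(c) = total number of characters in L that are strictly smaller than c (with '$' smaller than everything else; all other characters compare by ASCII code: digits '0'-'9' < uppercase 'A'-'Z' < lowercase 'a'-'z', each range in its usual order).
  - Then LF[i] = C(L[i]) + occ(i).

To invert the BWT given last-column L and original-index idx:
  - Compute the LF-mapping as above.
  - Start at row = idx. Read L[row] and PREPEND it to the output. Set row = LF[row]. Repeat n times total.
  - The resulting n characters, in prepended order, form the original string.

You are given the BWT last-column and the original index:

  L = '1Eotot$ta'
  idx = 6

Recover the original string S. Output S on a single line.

Answer: tattooE1$

Derivation:
LF mapping: 1 2 4 6 5 7 0 8 3
Walk LF starting at row 6, prepending L[row]:
  step 1: row=6, L[6]='$', prepend. Next row=LF[6]=0
  step 2: row=0, L[0]='1', prepend. Next row=LF[0]=1
  step 3: row=1, L[1]='E', prepend. Next row=LF[1]=2
  step 4: row=2, L[2]='o', prepend. Next row=LF[2]=4
  step 5: row=4, L[4]='o', prepend. Next row=LF[4]=5
  step 6: row=5, L[5]='t', prepend. Next row=LF[5]=7
  step 7: row=7, L[7]='t', prepend. Next row=LF[7]=8
  step 8: row=8, L[8]='a', prepend. Next row=LF[8]=3
  step 9: row=3, L[3]='t', prepend. Next row=LF[3]=6
Reversed output: tattooE1$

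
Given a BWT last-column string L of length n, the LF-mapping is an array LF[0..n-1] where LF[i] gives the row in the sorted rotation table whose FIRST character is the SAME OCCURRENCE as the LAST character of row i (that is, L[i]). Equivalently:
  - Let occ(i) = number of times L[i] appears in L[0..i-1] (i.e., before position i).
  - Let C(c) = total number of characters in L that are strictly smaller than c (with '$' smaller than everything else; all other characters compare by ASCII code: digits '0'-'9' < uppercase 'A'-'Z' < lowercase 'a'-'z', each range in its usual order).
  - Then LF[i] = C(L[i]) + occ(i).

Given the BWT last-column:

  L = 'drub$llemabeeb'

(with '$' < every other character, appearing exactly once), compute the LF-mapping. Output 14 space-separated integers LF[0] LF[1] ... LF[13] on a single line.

Answer: 5 12 13 2 0 9 10 6 11 1 3 7 8 4

Derivation:
Char counts: '$':1, 'a':1, 'b':3, 'd':1, 'e':3, 'l':2, 'm':1, 'r':1, 'u':1
C (first-col start): C('$')=0, C('a')=1, C('b')=2, C('d')=5, C('e')=6, C('l')=9, C('m')=11, C('r')=12, C('u')=13
L[0]='d': occ=0, LF[0]=C('d')+0=5+0=5
L[1]='r': occ=0, LF[1]=C('r')+0=12+0=12
L[2]='u': occ=0, LF[2]=C('u')+0=13+0=13
L[3]='b': occ=0, LF[3]=C('b')+0=2+0=2
L[4]='$': occ=0, LF[4]=C('$')+0=0+0=0
L[5]='l': occ=0, LF[5]=C('l')+0=9+0=9
L[6]='l': occ=1, LF[6]=C('l')+1=9+1=10
L[7]='e': occ=0, LF[7]=C('e')+0=6+0=6
L[8]='m': occ=0, LF[8]=C('m')+0=11+0=11
L[9]='a': occ=0, LF[9]=C('a')+0=1+0=1
L[10]='b': occ=1, LF[10]=C('b')+1=2+1=3
L[11]='e': occ=1, LF[11]=C('e')+1=6+1=7
L[12]='e': occ=2, LF[12]=C('e')+2=6+2=8
L[13]='b': occ=2, LF[13]=C('b')+2=2+2=4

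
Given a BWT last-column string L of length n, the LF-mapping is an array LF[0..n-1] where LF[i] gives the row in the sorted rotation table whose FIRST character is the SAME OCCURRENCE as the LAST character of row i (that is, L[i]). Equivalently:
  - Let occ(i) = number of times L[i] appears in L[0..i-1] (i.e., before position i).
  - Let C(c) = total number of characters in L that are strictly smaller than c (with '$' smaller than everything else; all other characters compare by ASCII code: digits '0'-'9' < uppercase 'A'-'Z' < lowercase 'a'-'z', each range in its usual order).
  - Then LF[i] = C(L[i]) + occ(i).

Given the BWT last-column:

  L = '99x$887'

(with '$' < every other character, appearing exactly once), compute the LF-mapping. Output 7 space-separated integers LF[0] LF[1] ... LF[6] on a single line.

Answer: 4 5 6 0 2 3 1

Derivation:
Char counts: '$':1, '7':1, '8':2, '9':2, 'x':1
C (first-col start): C('$')=0, C('7')=1, C('8')=2, C('9')=4, C('x')=6
L[0]='9': occ=0, LF[0]=C('9')+0=4+0=4
L[1]='9': occ=1, LF[1]=C('9')+1=4+1=5
L[2]='x': occ=0, LF[2]=C('x')+0=6+0=6
L[3]='$': occ=0, LF[3]=C('$')+0=0+0=0
L[4]='8': occ=0, LF[4]=C('8')+0=2+0=2
L[5]='8': occ=1, LF[5]=C('8')+1=2+1=3
L[6]='7': occ=0, LF[6]=C('7')+0=1+0=1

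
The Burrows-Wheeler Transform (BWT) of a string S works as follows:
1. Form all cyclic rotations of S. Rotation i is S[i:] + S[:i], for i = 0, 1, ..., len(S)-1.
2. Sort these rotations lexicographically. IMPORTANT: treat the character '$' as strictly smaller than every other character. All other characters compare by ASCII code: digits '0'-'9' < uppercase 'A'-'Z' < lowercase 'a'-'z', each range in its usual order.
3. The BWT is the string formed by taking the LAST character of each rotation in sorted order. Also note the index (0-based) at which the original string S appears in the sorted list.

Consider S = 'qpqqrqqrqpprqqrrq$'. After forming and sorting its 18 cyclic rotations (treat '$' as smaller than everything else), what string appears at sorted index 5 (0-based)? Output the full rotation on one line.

All 18 rotations (rotation i = S[i:]+S[:i]):
  rot[0] = qpqqrqqrqpprqqrrq$
  rot[1] = pqqrqqrqpprqqrrq$q
  rot[2] = qqrqqrqpprqqrrq$qp
  rot[3] = qrqqrqpprqqrrq$qpq
  rot[4] = rqqrqpprqqrrq$qpqq
  rot[5] = qqrqpprqqrrq$qpqqr
  rot[6] = qrqpprqqrrq$qpqqrq
  rot[7] = rqpprqqrrq$qpqqrqq
  rot[8] = qpprqqrrq$qpqqrqqr
  rot[9] = pprqqrrq$qpqqrqqrq
  rot[10] = prqqrrq$qpqqrqqrqp
  rot[11] = rqqrrq$qpqqrqqrqpp
  rot[12] = qqrrq$qpqqrqqrqppr
  rot[13] = qrrq$qpqqrqqrqpprq
  rot[14] = rrq$qpqqrqqrqpprqq
  rot[15] = rq$qpqqrqqrqpprqqr
  rot[16] = q$qpqqrqqrqpprqqrr
  rot[17] = $qpqqrqqrqpprqqrrq
Sorted (with $ < everything):
  sorted[0] = $qpqqrqqrqpprqqrrq
  sorted[1] = pprqqrrq$qpqqrqqrq
  sorted[2] = pqqrqqrqpprqqrrq$q
  sorted[3] = prqqrrq$qpqqrqqrqp
  sorted[4] = q$qpqqrqqrqpprqqrr
  sorted[5] = qpprqqrrq$qpqqrqqr
  sorted[6] = qpqqrqqrqpprqqrrq$
  sorted[7] = qqrqpprqqrrq$qpqqr
  sorted[8] = qqrqqrqpprqqrrq$qp
  sorted[9] = qqrrq$qpqqrqqrqppr
  sorted[10] = qrqpprqqrrq$qpqqrq
  sorted[11] = qrqqrqpprqqrrq$qpq
  sorted[12] = qrrq$qpqqrqqrqpprq
  sorted[13] = rq$qpqqrqqrqpprqqr
  sorted[14] = rqpprqqrrq$qpqqrqq
  sorted[15] = rqqrqpprqqrrq$qpqq
  sorted[16] = rqqrrq$qpqqrqqrqpp
  sorted[17] = rrq$qpqqrqqrqpprqq
sorted[5] = qpprqqrrq$qpqqrqqr

Answer: qpprqqrrq$qpqqrqqr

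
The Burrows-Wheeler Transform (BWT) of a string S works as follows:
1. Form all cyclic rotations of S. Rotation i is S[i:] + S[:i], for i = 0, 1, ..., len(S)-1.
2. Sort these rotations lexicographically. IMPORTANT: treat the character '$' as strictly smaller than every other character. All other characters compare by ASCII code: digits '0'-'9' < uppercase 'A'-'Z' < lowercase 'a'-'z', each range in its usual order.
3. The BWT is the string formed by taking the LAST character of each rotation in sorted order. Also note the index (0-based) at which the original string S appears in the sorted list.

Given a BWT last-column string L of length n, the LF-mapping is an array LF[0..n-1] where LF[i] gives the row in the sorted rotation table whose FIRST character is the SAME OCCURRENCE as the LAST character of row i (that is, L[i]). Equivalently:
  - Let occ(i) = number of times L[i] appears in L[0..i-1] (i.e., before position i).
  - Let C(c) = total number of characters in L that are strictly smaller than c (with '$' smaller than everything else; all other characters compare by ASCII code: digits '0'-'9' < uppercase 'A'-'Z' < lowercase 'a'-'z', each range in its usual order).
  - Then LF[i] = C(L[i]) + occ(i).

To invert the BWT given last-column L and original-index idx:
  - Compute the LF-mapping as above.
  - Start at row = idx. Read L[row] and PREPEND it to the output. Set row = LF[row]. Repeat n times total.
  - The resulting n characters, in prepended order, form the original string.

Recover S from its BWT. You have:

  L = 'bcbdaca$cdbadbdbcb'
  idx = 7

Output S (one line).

LF mapping: 4 10 5 14 1 11 2 0 12 15 6 3 16 7 17 8 13 9
Walk LF starting at row 7, prepending L[row]:
  step 1: row=7, L[7]='$', prepend. Next row=LF[7]=0
  step 2: row=0, L[0]='b', prepend. Next row=LF[0]=4
  step 3: row=4, L[4]='a', prepend. Next row=LF[4]=1
  step 4: row=1, L[1]='c', prepend. Next row=LF[1]=10
  step 5: row=10, L[10]='b', prepend. Next row=LF[10]=6
  step 6: row=6, L[6]='a', prepend. Next row=LF[6]=2
  step 7: row=2, L[2]='b', prepend. Next row=LF[2]=5
  step 8: row=5, L[5]='c', prepend. Next row=LF[5]=11
  step 9: row=11, L[11]='a', prepend. Next row=LF[11]=3
  step 10: row=3, L[3]='d', prepend. Next row=LF[3]=14
  step 11: row=14, L[14]='d', prepend. Next row=LF[14]=17
  step 12: row=17, L[17]='b', prepend. Next row=LF[17]=9
  step 13: row=9, L[9]='d', prepend. Next row=LF[9]=15
  step 14: row=15, L[15]='b', prepend. Next row=LF[15]=8
  step 15: row=8, L[8]='c', prepend. Next row=LF[8]=12
  step 16: row=12, L[12]='d', prepend. Next row=LF[12]=16
  step 17: row=16, L[16]='c', prepend. Next row=LF[16]=13
  step 18: row=13, L[13]='b', prepend. Next row=LF[13]=7
Reversed output: bcdcbdbddacbabcab$

Answer: bcdcbdbddacbabcab$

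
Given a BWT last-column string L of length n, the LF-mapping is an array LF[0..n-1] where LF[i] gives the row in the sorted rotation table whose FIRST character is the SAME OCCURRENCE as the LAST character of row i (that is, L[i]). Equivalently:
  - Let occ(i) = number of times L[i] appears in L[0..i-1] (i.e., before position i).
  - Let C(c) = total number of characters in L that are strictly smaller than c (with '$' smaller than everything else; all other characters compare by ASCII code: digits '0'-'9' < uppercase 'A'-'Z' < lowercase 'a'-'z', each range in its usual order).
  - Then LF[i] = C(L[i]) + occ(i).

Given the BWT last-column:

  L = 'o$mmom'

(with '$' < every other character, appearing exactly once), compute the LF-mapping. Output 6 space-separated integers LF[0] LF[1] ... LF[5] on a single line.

Char counts: '$':1, 'm':3, 'o':2
C (first-col start): C('$')=0, C('m')=1, C('o')=4
L[0]='o': occ=0, LF[0]=C('o')+0=4+0=4
L[1]='$': occ=0, LF[1]=C('$')+0=0+0=0
L[2]='m': occ=0, LF[2]=C('m')+0=1+0=1
L[3]='m': occ=1, LF[3]=C('m')+1=1+1=2
L[4]='o': occ=1, LF[4]=C('o')+1=4+1=5
L[5]='m': occ=2, LF[5]=C('m')+2=1+2=3

Answer: 4 0 1 2 5 3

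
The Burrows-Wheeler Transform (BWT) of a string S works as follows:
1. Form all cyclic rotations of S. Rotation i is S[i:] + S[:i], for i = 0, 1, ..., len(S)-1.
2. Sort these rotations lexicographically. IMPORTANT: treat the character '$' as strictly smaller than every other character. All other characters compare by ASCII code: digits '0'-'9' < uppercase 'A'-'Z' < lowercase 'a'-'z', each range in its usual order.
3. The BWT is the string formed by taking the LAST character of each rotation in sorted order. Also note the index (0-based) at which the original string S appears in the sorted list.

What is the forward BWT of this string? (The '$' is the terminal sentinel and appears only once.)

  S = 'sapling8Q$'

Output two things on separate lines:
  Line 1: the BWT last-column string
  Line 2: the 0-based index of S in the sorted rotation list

Answer: Qg8snlpia$
9

Derivation:
All 10 rotations (rotation i = S[i:]+S[:i]):
  rot[0] = sapling8Q$
  rot[1] = apling8Q$s
  rot[2] = pling8Q$sa
  rot[3] = ling8Q$sap
  rot[4] = ing8Q$sapl
  rot[5] = ng8Q$sapli
  rot[6] = g8Q$saplin
  rot[7] = 8Q$sapling
  rot[8] = Q$sapling8
  rot[9] = $sapling8Q
Sorted (with $ < everything):
  sorted[0] = $sapling8Q  (last char: 'Q')
  sorted[1] = 8Q$sapling  (last char: 'g')
  sorted[2] = Q$sapling8  (last char: '8')
  sorted[3] = apling8Q$s  (last char: 's')
  sorted[4] = g8Q$saplin  (last char: 'n')
  sorted[5] = ing8Q$sapl  (last char: 'l')
  sorted[6] = ling8Q$sap  (last char: 'p')
  sorted[7] = ng8Q$sapli  (last char: 'i')
  sorted[8] = pling8Q$sa  (last char: 'a')
  sorted[9] = sapling8Q$  (last char: '$')
Last column: Qg8snlpia$
Original string S is at sorted index 9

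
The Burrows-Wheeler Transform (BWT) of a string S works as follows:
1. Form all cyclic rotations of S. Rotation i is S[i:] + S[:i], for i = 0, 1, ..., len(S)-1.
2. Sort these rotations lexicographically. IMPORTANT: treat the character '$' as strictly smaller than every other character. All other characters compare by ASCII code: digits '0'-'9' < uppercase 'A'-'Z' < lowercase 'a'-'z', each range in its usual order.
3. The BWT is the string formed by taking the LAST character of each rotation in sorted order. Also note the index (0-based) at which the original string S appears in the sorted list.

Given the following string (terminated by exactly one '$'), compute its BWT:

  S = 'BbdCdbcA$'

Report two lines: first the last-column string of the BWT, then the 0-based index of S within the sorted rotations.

Answer: Ac$ddBbbC
2

Derivation:
All 9 rotations (rotation i = S[i:]+S[:i]):
  rot[0] = BbdCdbcA$
  rot[1] = bdCdbcA$B
  rot[2] = dCdbcA$Bb
  rot[3] = CdbcA$Bbd
  rot[4] = dbcA$BbdC
  rot[5] = bcA$BbdCd
  rot[6] = cA$BbdCdb
  rot[7] = A$BbdCdbc
  rot[8] = $BbdCdbcA
Sorted (with $ < everything):
  sorted[0] = $BbdCdbcA  (last char: 'A')
  sorted[1] = A$BbdCdbc  (last char: 'c')
  sorted[2] = BbdCdbcA$  (last char: '$')
  sorted[3] = CdbcA$Bbd  (last char: 'd')
  sorted[4] = bcA$BbdCd  (last char: 'd')
  sorted[5] = bdCdbcA$B  (last char: 'B')
  sorted[6] = cA$BbdCdb  (last char: 'b')
  sorted[7] = dCdbcA$Bb  (last char: 'b')
  sorted[8] = dbcA$BbdC  (last char: 'C')
Last column: Ac$ddBbbC
Original string S is at sorted index 2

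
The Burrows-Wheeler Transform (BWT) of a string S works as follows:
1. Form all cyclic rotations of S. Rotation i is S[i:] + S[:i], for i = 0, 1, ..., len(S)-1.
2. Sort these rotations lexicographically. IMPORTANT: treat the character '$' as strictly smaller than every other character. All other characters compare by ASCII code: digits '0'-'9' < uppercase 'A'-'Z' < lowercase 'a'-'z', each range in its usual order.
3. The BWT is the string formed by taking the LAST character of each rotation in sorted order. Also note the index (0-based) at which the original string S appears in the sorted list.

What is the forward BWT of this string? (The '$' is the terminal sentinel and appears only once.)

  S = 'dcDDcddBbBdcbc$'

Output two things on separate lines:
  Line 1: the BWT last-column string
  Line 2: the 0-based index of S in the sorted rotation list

All 15 rotations (rotation i = S[i:]+S[:i]):
  rot[0] = dcDDcddBbBdcbc$
  rot[1] = cDDcddBbBdcbc$d
  rot[2] = DDcddBbBdcbc$dc
  rot[3] = DcddBbBdcbc$dcD
  rot[4] = cddBbBdcbc$dcDD
  rot[5] = ddBbBdcbc$dcDDc
  rot[6] = dBbBdcbc$dcDDcd
  rot[7] = BbBdcbc$dcDDcdd
  rot[8] = bBdcbc$dcDDcddB
  rot[9] = Bdcbc$dcDDcddBb
  rot[10] = dcbc$dcDDcddBbB
  rot[11] = cbc$dcDDcddBbBd
  rot[12] = bc$dcDDcddBbBdc
  rot[13] = c$dcDDcddBbBdcb
  rot[14] = $dcDDcddBbBdcbc
Sorted (with $ < everything):
  sorted[0] = $dcDDcddBbBdcbc  (last char: 'c')
  sorted[1] = BbBdcbc$dcDDcdd  (last char: 'd')
  sorted[2] = Bdcbc$dcDDcddBb  (last char: 'b')
  sorted[3] = DDcddBbBdcbc$dc  (last char: 'c')
  sorted[4] = DcddBbBdcbc$dcD  (last char: 'D')
  sorted[5] = bBdcbc$dcDDcddB  (last char: 'B')
  sorted[6] = bc$dcDDcddBbBdc  (last char: 'c')
  sorted[7] = c$dcDDcddBbBdcb  (last char: 'b')
  sorted[8] = cDDcddBbBdcbc$d  (last char: 'd')
  sorted[9] = cbc$dcDDcddBbBd  (last char: 'd')
  sorted[10] = cddBbBdcbc$dcDD  (last char: 'D')
  sorted[11] = dBbBdcbc$dcDDcd  (last char: 'd')
  sorted[12] = dcDDcddBbBdcbc$  (last char: '$')
  sorted[13] = dcbc$dcDDcddBbB  (last char: 'B')
  sorted[14] = ddBbBdcbc$dcDDc  (last char: 'c')
Last column: cdbcDBcbddDd$Bc
Original string S is at sorted index 12

Answer: cdbcDBcbddDd$Bc
12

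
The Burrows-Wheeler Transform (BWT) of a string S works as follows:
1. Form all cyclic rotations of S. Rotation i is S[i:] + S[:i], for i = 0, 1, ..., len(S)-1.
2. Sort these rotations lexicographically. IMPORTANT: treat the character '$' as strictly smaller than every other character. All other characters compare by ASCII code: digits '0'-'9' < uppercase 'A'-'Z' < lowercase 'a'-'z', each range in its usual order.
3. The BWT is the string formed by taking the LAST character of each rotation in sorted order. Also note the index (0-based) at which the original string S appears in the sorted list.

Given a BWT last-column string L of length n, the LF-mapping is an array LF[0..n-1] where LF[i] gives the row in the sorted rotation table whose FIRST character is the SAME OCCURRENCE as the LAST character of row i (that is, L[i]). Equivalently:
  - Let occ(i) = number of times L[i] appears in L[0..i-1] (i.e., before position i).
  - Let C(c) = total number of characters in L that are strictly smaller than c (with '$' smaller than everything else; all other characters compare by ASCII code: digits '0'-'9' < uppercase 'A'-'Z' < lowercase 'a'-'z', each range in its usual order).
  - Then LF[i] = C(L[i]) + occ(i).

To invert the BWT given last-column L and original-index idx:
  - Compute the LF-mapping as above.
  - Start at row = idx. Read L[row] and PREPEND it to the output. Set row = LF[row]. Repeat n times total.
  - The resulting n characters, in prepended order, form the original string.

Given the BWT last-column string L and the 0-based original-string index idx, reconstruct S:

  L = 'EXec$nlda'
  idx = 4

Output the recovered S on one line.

LF mapping: 1 2 6 4 0 8 7 5 3
Walk LF starting at row 4, prepending L[row]:
  step 1: row=4, L[4]='$', prepend. Next row=LF[4]=0
  step 2: row=0, L[0]='E', prepend. Next row=LF[0]=1
  step 3: row=1, L[1]='X', prepend. Next row=LF[1]=2
  step 4: row=2, L[2]='e', prepend. Next row=LF[2]=6
  step 5: row=6, L[6]='l', prepend. Next row=LF[6]=7
  step 6: row=7, L[7]='d', prepend. Next row=LF[7]=5
  step 7: row=5, L[5]='n', prepend. Next row=LF[5]=8
  step 8: row=8, L[8]='a', prepend. Next row=LF[8]=3
  step 9: row=3, L[3]='c', prepend. Next row=LF[3]=4
Reversed output: candleXE$

Answer: candleXE$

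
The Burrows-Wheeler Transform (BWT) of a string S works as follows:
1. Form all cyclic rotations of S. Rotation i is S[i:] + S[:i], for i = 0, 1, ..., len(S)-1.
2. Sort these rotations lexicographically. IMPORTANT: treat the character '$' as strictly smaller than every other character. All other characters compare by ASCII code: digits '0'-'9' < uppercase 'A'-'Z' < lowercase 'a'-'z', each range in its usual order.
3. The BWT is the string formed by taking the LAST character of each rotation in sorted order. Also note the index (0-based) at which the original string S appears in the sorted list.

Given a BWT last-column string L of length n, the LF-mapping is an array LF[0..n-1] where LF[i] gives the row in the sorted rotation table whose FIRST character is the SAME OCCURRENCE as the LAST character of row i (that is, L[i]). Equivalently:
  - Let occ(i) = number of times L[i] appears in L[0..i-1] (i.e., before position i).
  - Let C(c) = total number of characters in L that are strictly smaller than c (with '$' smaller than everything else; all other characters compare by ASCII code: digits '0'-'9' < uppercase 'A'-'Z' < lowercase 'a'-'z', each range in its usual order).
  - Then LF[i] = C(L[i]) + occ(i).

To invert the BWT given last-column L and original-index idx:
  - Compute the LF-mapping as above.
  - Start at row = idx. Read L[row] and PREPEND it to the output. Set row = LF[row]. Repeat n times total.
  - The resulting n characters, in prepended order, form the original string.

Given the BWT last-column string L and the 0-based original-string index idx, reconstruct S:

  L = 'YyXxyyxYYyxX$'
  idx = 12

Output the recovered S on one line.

LF mapping: 3 9 1 6 10 11 7 4 5 12 8 2 0
Walk LF starting at row 12, prepending L[row]:
  step 1: row=12, L[12]='$', prepend. Next row=LF[12]=0
  step 2: row=0, L[0]='Y', prepend. Next row=LF[0]=3
  step 3: row=3, L[3]='x', prepend. Next row=LF[3]=6
  step 4: row=6, L[6]='x', prepend. Next row=LF[6]=7
  step 5: row=7, L[7]='Y', prepend. Next row=LF[7]=4
  step 6: row=4, L[4]='y', prepend. Next row=LF[4]=10
  step 7: row=10, L[10]='x', prepend. Next row=LF[10]=8
  step 8: row=8, L[8]='Y', prepend. Next row=LF[8]=5
  step 9: row=5, L[5]='y', prepend. Next row=LF[5]=11
  step 10: row=11, L[11]='X', prepend. Next row=LF[11]=2
  step 11: row=2, L[2]='X', prepend. Next row=LF[2]=1
  step 12: row=1, L[1]='y', prepend. Next row=LF[1]=9
  step 13: row=9, L[9]='y', prepend. Next row=LF[9]=12
Reversed output: yyXXyYxyYxxY$

Answer: yyXXyYxyYxxY$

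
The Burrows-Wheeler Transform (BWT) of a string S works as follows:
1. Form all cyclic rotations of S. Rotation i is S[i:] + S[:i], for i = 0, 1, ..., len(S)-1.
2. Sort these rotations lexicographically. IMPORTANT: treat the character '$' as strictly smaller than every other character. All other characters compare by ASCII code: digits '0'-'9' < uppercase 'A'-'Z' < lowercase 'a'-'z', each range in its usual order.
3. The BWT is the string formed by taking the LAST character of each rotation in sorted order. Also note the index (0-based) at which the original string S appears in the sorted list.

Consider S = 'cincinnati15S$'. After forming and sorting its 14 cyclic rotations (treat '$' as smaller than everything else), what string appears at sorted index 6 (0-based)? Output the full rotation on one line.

All 14 rotations (rotation i = S[i:]+S[:i]):
  rot[0] = cincinnati15S$
  rot[1] = incinnati15S$c
  rot[2] = ncinnati15S$ci
  rot[3] = cinnati15S$cin
  rot[4] = innati15S$cinc
  rot[5] = nnati15S$cinci
  rot[6] = nati15S$cincin
  rot[7] = ati15S$cincinn
  rot[8] = ti15S$cincinna
  rot[9] = i15S$cincinnat
  rot[10] = 15S$cincinnati
  rot[11] = 5S$cincinnati1
  rot[12] = S$cincinnati15
  rot[13] = $cincinnati15S
Sorted (with $ < everything):
  sorted[0] = $cincinnati15S
  sorted[1] = 15S$cincinnati
  sorted[2] = 5S$cincinnati1
  sorted[3] = S$cincinnati15
  sorted[4] = ati15S$cincinn
  sorted[5] = cincinnati15S$
  sorted[6] = cinnati15S$cin
  sorted[7] = i15S$cincinnat
  sorted[8] = incinnati15S$c
  sorted[9] = innati15S$cinc
  sorted[10] = nati15S$cincin
  sorted[11] = ncinnati15S$ci
  sorted[12] = nnati15S$cinci
  sorted[13] = ti15S$cincinna
sorted[6] = cinnati15S$cin

Answer: cinnati15S$cin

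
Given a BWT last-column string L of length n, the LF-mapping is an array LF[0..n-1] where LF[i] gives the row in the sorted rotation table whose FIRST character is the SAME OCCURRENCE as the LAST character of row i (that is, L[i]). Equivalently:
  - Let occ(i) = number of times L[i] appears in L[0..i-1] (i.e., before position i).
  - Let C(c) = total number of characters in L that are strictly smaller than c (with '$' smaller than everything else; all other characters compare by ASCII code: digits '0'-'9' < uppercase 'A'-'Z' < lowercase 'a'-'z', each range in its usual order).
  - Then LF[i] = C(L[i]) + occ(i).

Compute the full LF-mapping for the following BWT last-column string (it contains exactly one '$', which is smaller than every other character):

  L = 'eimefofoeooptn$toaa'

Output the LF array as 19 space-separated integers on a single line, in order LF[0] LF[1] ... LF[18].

Char counts: '$':1, 'a':2, 'e':3, 'f':2, 'i':1, 'm':1, 'n':1, 'o':5, 'p':1, 't':2
C (first-col start): C('$')=0, C('a')=1, C('e')=3, C('f')=6, C('i')=8, C('m')=9, C('n')=10, C('o')=11, C('p')=16, C('t')=17
L[0]='e': occ=0, LF[0]=C('e')+0=3+0=3
L[1]='i': occ=0, LF[1]=C('i')+0=8+0=8
L[2]='m': occ=0, LF[2]=C('m')+0=9+0=9
L[3]='e': occ=1, LF[3]=C('e')+1=3+1=4
L[4]='f': occ=0, LF[4]=C('f')+0=6+0=6
L[5]='o': occ=0, LF[5]=C('o')+0=11+0=11
L[6]='f': occ=1, LF[6]=C('f')+1=6+1=7
L[7]='o': occ=1, LF[7]=C('o')+1=11+1=12
L[8]='e': occ=2, LF[8]=C('e')+2=3+2=5
L[9]='o': occ=2, LF[9]=C('o')+2=11+2=13
L[10]='o': occ=3, LF[10]=C('o')+3=11+3=14
L[11]='p': occ=0, LF[11]=C('p')+0=16+0=16
L[12]='t': occ=0, LF[12]=C('t')+0=17+0=17
L[13]='n': occ=0, LF[13]=C('n')+0=10+0=10
L[14]='$': occ=0, LF[14]=C('$')+0=0+0=0
L[15]='t': occ=1, LF[15]=C('t')+1=17+1=18
L[16]='o': occ=4, LF[16]=C('o')+4=11+4=15
L[17]='a': occ=0, LF[17]=C('a')+0=1+0=1
L[18]='a': occ=1, LF[18]=C('a')+1=1+1=2

Answer: 3 8 9 4 6 11 7 12 5 13 14 16 17 10 0 18 15 1 2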